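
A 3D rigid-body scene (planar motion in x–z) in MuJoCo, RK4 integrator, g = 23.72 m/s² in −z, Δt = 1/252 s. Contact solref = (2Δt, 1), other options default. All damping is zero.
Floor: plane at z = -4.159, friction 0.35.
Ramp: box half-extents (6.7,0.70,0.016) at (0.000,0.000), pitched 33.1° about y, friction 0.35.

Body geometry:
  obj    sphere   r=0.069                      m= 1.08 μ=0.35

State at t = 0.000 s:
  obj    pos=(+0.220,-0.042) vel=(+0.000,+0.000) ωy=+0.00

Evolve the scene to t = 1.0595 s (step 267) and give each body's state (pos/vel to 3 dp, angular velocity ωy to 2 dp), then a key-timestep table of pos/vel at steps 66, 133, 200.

State at t = 1.0595 s:
  obj    pos=(+4.571,-2.878) vel=(+8.213,-5.354) ωy=+142.06

Key-timestep trajectory:
   step    t(s)  obj.x    obj.z    obj.vx   obj.vz 
     66  0.2619   +0.486  -0.215  +2.030  -1.324
    133  0.5278   +1.300  -0.746  +4.091  -2.667
    200  0.7937   +2.661  -1.633  +6.152  -4.010


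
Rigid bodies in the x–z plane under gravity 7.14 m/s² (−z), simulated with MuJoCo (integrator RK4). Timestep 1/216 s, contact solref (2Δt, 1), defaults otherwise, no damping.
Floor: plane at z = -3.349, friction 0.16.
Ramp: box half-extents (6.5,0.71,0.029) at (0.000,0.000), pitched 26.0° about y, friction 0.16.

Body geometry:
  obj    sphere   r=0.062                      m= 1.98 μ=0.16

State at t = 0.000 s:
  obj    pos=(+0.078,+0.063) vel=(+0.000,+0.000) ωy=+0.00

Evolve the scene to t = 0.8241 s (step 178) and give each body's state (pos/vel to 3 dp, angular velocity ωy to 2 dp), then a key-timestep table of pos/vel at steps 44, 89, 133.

State at t = 0.8241 s:
  obj    pos=(+0.761,-0.270) vel=(+1.656,-0.808) ωy=+29.71

Key-timestep trajectory:
   step    t(s)  obj.x    obj.z    obj.vx   obj.vz 
     44  0.2037   +0.120  +0.043  +0.410  -0.200
     89  0.4120   +0.249  -0.020  +0.828  -0.404
    133  0.6157   +0.459  -0.123  +1.237  -0.604


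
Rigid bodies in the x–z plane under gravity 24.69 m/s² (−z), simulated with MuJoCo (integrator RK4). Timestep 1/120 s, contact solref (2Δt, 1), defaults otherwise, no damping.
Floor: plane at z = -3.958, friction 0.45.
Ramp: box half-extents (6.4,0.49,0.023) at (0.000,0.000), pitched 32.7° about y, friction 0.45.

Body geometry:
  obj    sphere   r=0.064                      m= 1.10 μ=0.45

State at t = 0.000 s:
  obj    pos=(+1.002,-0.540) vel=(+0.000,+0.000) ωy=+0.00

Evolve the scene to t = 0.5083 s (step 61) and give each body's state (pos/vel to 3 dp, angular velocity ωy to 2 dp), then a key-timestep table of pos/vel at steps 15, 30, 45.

State at t = 0.5083 s:
  obj    pos=(+2.038,-1.205) vel=(+4.075,-2.616) ωy=+75.65

Key-timestep trajectory:
   step    t(s)  obj.x    obj.z    obj.vx   obj.vz 
     15  0.1250   +1.065  -0.580  +1.003  -0.644
     30  0.2500   +1.253  -0.701  +2.005  -1.287
     45  0.3750   +1.566  -0.902  +3.006  -1.930


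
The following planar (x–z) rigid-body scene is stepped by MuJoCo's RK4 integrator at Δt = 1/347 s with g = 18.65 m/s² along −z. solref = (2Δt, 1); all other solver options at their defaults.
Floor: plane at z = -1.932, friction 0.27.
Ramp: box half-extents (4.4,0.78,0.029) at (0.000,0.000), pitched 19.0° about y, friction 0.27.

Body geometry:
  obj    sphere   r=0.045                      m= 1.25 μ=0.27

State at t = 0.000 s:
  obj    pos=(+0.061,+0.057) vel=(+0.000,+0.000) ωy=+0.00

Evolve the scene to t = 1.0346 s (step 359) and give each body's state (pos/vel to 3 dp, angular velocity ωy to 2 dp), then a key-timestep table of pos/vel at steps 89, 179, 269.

State at t = 1.0346 s:
  obj    pos=(+2.256,-0.698) vel=(+4.243,-1.461) ωy=+99.70

Key-timestep trajectory:
   step    t(s)  obj.x    obj.z    obj.vx   obj.vz 
     89  0.2565   +0.196  +0.011  +1.052  -0.362
    179  0.5159   +0.607  -0.131  +2.115  -0.728
    269  0.7752   +1.293  -0.367  +3.179  -1.095


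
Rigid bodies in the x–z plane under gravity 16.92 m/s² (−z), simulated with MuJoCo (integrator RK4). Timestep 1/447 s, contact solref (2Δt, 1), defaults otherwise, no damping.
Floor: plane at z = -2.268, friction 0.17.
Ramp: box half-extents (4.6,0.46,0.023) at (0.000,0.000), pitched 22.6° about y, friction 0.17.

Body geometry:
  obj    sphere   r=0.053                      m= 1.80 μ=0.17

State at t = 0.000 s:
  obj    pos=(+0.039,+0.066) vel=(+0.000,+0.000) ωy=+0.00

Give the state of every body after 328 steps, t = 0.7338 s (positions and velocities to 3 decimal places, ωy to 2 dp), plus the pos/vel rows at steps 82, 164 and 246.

State at t = 0.7338 s:
  obj    pos=(+1.194,-0.414) vel=(+3.147,-1.310) ωy=+64.29

Key-timestep trajectory:
   step    t(s)  obj.x    obj.z    obj.vx   obj.vz 
     82  0.1834   +0.111  +0.036  +0.787  -0.327
    164  0.3669   +0.328  -0.054  +1.573  -0.655
    246  0.5503   +0.688  -0.204  +2.360  -0.982


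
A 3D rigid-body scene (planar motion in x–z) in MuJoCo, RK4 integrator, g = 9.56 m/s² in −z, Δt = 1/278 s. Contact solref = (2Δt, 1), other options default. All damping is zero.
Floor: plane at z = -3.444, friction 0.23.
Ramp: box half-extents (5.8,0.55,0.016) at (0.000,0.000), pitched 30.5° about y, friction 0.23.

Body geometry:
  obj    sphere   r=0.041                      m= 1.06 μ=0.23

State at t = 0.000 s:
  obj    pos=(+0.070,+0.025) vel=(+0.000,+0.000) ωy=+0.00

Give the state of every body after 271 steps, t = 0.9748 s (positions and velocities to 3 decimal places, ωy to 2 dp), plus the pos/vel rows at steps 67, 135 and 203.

State at t = 0.9748 s:
  obj    pos=(+1.489,-0.811) vel=(+2.911,-1.715) ωy=+82.39

Key-timestep trajectory:
   step    t(s)  obj.x    obj.z    obj.vx   obj.vz 
     67  0.2410   +0.157  -0.026  +0.720  -0.424
    135  0.4856   +0.422  -0.183  +1.450  -0.854
    203  0.7302   +0.866  -0.444  +2.181  -1.285


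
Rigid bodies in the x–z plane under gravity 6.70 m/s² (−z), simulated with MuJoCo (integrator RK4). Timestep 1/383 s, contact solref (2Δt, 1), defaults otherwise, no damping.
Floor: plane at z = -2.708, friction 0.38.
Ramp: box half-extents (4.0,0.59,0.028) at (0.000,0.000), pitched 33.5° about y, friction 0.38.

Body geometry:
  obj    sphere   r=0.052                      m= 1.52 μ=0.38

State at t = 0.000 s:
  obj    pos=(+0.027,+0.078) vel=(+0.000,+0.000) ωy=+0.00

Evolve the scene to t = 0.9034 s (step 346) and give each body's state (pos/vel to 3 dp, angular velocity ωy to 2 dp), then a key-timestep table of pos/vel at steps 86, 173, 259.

State at t = 0.9034 s:
  obj    pos=(+0.926,-0.517) vel=(+1.990,-1.317) ωy=+45.88

Key-timestep trajectory:
   step    t(s)  obj.x    obj.z    obj.vx   obj.vz 
     86  0.2245   +0.083  +0.041  +0.495  -0.327
    173  0.4517   +0.252  -0.071  +0.995  -0.659
    259  0.6762   +0.531  -0.255  +1.490  -0.986


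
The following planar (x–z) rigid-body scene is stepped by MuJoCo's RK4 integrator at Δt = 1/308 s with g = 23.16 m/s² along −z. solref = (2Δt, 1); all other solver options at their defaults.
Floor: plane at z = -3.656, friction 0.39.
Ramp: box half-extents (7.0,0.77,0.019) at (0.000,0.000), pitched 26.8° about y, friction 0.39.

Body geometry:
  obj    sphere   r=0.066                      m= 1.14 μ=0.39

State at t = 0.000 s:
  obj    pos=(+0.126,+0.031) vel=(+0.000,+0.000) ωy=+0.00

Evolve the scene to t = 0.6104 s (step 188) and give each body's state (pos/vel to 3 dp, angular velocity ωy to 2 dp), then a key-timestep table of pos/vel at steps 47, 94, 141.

State at t = 0.6104 s:
  obj    pos=(+1.367,-0.595) vel=(+4.064,-2.053) ωy=+68.97

Key-timestep trajectory:
   step    t(s)  obj.x    obj.z    obj.vx   obj.vz 
     47  0.1526   +0.204  -0.008  +1.016  -0.513
     94  0.3052   +0.436  -0.125  +2.032  -1.026
    141  0.4578   +0.824  -0.321  +3.048  -1.540


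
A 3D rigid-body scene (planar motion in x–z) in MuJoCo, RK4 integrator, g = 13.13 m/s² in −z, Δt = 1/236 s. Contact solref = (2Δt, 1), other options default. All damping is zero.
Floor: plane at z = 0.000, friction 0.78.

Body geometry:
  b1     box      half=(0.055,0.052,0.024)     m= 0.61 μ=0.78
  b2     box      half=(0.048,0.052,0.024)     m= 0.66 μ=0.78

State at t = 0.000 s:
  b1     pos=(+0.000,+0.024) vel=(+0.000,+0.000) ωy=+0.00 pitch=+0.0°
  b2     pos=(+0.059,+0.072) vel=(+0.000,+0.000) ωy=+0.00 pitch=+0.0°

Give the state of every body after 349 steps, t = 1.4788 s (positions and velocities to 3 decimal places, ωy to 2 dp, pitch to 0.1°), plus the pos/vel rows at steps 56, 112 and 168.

State at t = 1.4788 s:
  b1     pos=(+0.000,+0.024) vel=(+0.000,+0.000) ωy=+0.00 pitch=+0.0°
  b2     pos=(+0.105,+0.048) vel=(+0.000,+0.000) ωy=+0.00 pitch=+90.0°

Key-timestep trajectory:
   step    t(s)  b1.x    b1.z    b1.vx   b1.vz   b2.x    b2.z    b2.vx   b2.vz 
     56  0.2373   +0.000  +0.024  +0.000  +0.000   +0.094  +0.052  +0.346  -0.086
    112  0.4746   +0.000  +0.024  +0.000  +0.000   +0.122  +0.053  -0.046  -0.005
    168  0.7119   +0.000  +0.024  +0.000  +0.000   +0.102  +0.049  +0.163  -0.070


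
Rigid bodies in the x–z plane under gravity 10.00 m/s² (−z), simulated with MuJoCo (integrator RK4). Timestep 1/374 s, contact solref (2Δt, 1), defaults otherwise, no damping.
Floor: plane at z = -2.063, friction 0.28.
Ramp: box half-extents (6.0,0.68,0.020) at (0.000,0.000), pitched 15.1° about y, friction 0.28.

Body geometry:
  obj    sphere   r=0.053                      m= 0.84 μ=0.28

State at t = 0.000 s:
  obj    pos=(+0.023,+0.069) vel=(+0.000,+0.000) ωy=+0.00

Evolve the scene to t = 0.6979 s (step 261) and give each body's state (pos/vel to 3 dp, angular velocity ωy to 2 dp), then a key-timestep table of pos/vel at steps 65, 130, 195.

State at t = 0.6979 s:
  obj    pos=(+0.461,-0.049) vel=(+1.254,-0.338) ωy=+24.50

Key-timestep trajectory:
   step    t(s)  obj.x    obj.z    obj.vx   obj.vz 
     65  0.1738   +0.050  +0.062  +0.312  -0.084
    130  0.3476   +0.132  +0.040  +0.624  -0.169
    195  0.5214   +0.267  +0.003  +0.937  -0.253


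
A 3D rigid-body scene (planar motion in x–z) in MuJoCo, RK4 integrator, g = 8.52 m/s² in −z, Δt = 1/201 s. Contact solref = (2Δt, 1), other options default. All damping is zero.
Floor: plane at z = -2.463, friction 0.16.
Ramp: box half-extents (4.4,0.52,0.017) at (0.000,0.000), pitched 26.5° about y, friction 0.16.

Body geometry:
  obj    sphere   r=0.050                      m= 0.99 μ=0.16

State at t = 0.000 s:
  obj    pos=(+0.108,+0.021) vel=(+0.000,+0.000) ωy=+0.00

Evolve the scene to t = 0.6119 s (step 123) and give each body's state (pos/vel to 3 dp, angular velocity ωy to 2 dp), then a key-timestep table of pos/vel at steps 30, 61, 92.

State at t = 0.6119 s:
  obj    pos=(+0.563,-0.206) vel=(+1.487,-0.742) ωy=+33.22

Key-timestep trajectory:
   step    t(s)  obj.x    obj.z    obj.vx   obj.vz 
     30  0.1493   +0.135  +0.007  +0.363  -0.181
     61  0.3035   +0.220  -0.035  +0.738  -0.368
     92  0.4577   +0.363  -0.106  +1.113  -0.555


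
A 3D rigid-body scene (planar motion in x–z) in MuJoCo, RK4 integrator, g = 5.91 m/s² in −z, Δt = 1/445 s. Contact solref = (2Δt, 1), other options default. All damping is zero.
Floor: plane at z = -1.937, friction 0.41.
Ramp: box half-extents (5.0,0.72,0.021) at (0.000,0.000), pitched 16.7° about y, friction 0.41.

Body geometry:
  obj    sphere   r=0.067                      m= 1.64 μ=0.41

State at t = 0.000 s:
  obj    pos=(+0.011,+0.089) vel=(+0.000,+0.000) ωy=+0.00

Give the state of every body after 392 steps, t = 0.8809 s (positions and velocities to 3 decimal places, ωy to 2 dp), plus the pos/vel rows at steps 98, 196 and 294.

State at t = 0.8809 s:
  obj    pos=(+0.462,-0.047) vel=(+1.024,-0.307) ωy=+15.95

Key-timestep trajectory:
   step    t(s)  obj.x    obj.z    obj.vx   obj.vz 
     98  0.2202   +0.039  +0.080  +0.256  -0.077
    196  0.4404   +0.124  +0.055  +0.512  -0.154
    294  0.6607   +0.265  +0.013  +0.768  -0.230


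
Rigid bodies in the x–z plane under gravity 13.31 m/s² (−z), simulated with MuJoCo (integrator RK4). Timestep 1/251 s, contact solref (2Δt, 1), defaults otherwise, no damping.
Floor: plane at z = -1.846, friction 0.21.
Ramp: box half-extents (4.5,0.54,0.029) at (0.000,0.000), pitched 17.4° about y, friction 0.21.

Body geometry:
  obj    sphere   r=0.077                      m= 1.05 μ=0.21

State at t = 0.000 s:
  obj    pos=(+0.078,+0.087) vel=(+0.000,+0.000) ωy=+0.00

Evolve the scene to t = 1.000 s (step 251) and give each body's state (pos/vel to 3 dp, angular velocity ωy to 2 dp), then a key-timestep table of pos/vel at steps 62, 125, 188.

State at t = 1.000 s:
  obj    pos=(+1.435,-0.338) vel=(+2.713,-0.850) ωy=+36.92

Key-timestep trajectory:
   step    t(s)  obj.x    obj.z    obj.vx   obj.vz 
     62  0.2470   +0.161  +0.061  +0.670  -0.210
    125  0.4980   +0.414  -0.019  +1.351  -0.423
    188  0.7490   +0.839  -0.152  +2.032  -0.637


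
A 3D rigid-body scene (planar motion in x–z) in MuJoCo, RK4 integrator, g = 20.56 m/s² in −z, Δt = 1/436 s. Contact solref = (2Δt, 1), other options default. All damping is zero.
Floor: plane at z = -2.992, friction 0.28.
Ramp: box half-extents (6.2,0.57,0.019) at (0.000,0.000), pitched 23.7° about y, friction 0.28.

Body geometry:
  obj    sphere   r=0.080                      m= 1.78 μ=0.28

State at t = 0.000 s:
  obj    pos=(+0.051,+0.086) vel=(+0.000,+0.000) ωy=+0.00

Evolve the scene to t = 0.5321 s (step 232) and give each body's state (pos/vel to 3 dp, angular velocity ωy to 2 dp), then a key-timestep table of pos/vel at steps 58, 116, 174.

State at t = 0.5321 s:
  obj    pos=(+0.816,-0.250) vel=(+2.876,-1.263) ωy=+39.26

Key-timestep trajectory:
   step    t(s)  obj.x    obj.z    obj.vx   obj.vz 
     58  0.1330   +0.099  +0.065  +0.719  -0.316
    116  0.2661   +0.242  +0.002  +1.438  -0.631
    174  0.3991   +0.481  -0.103  +2.157  -0.947


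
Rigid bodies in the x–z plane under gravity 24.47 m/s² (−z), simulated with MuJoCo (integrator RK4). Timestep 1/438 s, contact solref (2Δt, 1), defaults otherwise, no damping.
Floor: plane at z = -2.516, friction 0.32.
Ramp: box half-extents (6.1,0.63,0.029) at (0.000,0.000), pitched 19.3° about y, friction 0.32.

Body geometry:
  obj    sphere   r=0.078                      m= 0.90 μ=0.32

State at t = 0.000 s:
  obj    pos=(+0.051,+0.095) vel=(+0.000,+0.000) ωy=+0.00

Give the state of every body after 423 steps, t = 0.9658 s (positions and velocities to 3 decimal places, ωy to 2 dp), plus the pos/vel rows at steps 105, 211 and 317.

State at t = 0.9658 s:
  obj    pos=(+2.594,-0.795) vel=(+5.266,-1.844) ωy=+71.52

Key-timestep trajectory:
   step    t(s)  obj.x    obj.z    obj.vx   obj.vz 
    105  0.2397   +0.208  +0.041  +1.307  -0.458
    211  0.4817   +0.684  -0.126  +2.627  -0.920
    317  0.7237   +1.479  -0.405  +3.946  -1.382


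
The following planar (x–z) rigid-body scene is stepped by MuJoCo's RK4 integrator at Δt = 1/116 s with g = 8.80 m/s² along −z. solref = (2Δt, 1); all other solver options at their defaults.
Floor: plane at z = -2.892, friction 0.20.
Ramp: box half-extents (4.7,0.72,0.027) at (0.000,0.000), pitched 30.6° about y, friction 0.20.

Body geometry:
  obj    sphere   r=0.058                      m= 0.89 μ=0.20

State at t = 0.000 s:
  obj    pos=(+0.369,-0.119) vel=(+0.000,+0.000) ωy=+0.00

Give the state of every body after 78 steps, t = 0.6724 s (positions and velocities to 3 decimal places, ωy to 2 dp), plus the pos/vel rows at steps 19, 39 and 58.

State at t = 0.6724 s:
  obj    pos=(+0.992,-0.488) vel=(+1.852,-1.095) ωy=+37.06

Key-timestep trajectory:
   step    t(s)  obj.x    obj.z    obj.vx   obj.vz 
     19  0.1638   +0.406  -0.141  +0.452  -0.267
     39  0.3362   +0.525  -0.212  +0.926  -0.548
     58  0.5000   +0.713  -0.323  +1.377  -0.815


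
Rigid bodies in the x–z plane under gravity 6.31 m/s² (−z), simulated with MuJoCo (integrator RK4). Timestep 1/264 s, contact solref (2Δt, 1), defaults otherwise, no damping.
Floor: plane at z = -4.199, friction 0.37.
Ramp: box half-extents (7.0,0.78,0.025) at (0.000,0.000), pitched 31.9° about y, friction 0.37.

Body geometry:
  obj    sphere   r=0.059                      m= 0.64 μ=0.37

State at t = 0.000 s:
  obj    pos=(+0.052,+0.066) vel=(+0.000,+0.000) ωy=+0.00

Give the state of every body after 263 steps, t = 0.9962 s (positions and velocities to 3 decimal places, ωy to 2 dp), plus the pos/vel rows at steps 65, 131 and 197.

State at t = 0.9962 s:
  obj    pos=(+1.056,-0.558) vel=(+2.014,-1.254) ωy=+40.21

Key-timestep trajectory:
   step    t(s)  obj.x    obj.z    obj.vx   obj.vz 
     65  0.2462   +0.114  +0.028  +0.498  -0.310
    131  0.4962   +0.301  -0.089  +1.003  -0.625
    197  0.7462   +0.615  -0.284  +1.509  -0.939


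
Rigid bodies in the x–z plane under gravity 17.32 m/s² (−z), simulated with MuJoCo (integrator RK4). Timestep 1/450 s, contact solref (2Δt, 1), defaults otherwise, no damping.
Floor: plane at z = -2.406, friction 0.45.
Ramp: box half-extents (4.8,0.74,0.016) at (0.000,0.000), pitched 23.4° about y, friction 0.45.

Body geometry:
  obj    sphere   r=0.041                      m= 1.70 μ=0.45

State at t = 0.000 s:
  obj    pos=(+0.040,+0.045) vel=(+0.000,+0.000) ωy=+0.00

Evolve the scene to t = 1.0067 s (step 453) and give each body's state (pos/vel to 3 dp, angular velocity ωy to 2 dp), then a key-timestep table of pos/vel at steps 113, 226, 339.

State at t = 1.0067 s:
  obj    pos=(+2.325,-0.944) vel=(+4.539,-1.964) ωy=+120.63

Key-timestep trajectory:
   step    t(s)  obj.x    obj.z    obj.vx   obj.vz 
    113  0.2511   +0.182  -0.017  +1.132  -0.490
    226  0.5022   +0.609  -0.201  +2.265  -0.980
    339  0.7533   +1.320  -0.509  +3.397  -1.470


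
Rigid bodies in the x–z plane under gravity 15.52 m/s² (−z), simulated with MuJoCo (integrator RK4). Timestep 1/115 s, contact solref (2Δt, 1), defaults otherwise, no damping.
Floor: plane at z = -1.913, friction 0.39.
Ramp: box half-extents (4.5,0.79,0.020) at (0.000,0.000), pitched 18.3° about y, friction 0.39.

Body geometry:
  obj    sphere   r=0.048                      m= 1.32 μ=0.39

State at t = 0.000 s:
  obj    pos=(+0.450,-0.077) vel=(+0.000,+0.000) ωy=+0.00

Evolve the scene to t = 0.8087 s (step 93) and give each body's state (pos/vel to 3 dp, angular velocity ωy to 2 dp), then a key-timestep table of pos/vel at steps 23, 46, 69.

State at t = 0.8087 s:
  obj    pos=(+1.531,-0.435) vel=(+2.672,-0.884) ωy=+58.63

Key-timestep trajectory:
   step    t(s)  obj.x    obj.z    obj.vx   obj.vz 
     23  0.2000   +0.516  -0.099  +0.661  -0.219
     46  0.4000   +0.714  -0.165  +1.322  -0.437
     69  0.6000   +1.045  -0.274  +1.983  -0.656


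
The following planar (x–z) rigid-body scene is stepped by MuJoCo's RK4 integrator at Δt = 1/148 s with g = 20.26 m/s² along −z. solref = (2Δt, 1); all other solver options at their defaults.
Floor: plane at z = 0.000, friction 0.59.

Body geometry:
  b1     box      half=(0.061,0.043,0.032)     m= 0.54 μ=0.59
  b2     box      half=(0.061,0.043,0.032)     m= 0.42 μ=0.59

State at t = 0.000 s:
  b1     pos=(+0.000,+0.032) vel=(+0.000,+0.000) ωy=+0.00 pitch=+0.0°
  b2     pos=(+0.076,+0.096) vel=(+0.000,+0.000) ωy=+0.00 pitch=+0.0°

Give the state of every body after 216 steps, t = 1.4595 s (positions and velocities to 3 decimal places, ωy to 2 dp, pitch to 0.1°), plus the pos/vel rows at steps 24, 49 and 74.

State at t = 1.4595 s:
  b1     pos=(+0.000,+0.032) vel=(+0.000,+0.000) ωy=+0.00 pitch=+0.0°
  b2     pos=(+0.136,+0.061) vel=(+0.000,+0.000) ωy=+0.00 pitch=+90.0°

Key-timestep trajectory:
   step    t(s)  b1.x    b1.z    b1.vx   b1.vz   b2.x    b2.z    b2.vx   b2.vz 
     24  0.1622   +0.000  +0.032  +0.000  +0.000   +0.116  +0.067  +0.451  +0.009
     49  0.3311   +0.000  +0.032  +0.000  +0.000   +0.154  +0.067  -0.067  -0.014
     74  0.5000   +0.000  +0.032  +0.000  +0.000   +0.132  +0.063  +0.176  -0.074


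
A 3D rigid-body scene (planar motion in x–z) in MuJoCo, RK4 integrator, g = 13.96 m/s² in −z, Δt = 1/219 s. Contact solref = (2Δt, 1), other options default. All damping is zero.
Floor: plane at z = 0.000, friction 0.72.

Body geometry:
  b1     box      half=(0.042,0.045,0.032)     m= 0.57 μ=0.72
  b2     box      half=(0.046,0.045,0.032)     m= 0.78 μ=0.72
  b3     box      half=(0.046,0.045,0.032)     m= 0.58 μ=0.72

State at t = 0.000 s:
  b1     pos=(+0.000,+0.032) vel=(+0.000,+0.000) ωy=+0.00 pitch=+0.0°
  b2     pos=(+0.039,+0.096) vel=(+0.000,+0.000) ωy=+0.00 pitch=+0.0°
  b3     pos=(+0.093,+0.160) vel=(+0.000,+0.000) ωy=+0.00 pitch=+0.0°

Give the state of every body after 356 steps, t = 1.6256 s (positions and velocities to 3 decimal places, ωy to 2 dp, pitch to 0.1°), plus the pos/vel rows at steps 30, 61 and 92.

State at t = 1.6256 s:
  b1     pos=(+0.000,+0.032) vel=(+0.000,+0.000) ωy=+0.00 pitch=+0.0°
  b2     pos=(+0.082,+0.046) vel=(+0.000,+0.000) ωy=+0.00 pitch=+90.0°
  b3     pos=(+0.271,+0.032) vel=(+0.000,+0.000) ωy=+0.00 pitch=+180.0°

Key-timestep trajectory:
   step    t(s)  b1.x    b1.z    b1.vx   b1.vz   b2.x    b2.z    b2.vx   b2.vz   b3.x    b3.z    b3.vx   b3.vz 
     30  0.1370   +0.000  +0.032  -0.001  +0.000   +0.054  +0.094  +0.240  -0.089   +0.131  +0.126  +0.515  -0.718
     61  0.2785   +0.000  +0.032  +0.000  +0.000   +0.082  +0.046  -0.012  +0.025   +0.206  +0.053  +0.317  +0.136
     92  0.4201   +0.000  +0.032  +0.000  +0.000   +0.082  +0.046  +0.000  +0.000   +0.245  +0.052  +0.354  -0.134


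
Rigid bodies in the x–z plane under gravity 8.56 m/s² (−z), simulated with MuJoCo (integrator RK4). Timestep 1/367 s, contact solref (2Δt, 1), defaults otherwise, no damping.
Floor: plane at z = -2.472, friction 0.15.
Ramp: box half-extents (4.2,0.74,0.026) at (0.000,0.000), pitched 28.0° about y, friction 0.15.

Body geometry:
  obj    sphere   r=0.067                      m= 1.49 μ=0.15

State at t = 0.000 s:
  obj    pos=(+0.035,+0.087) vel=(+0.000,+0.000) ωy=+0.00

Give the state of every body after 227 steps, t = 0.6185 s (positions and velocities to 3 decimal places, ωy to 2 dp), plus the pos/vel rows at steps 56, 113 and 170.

State at t = 0.6185 s:
  obj    pos=(+0.523,-0.173) vel=(+1.578,-0.834) ωy=+26.14

Key-timestep trajectory:
   step    t(s)  obj.x    obj.z    obj.vx   obj.vz 
     56  0.1526   +0.065  +0.071  +0.390  -0.205
    113  0.3079   +0.156  +0.022  +0.786  -0.414
    170  0.4632   +0.309  -0.059  +1.181  -0.627


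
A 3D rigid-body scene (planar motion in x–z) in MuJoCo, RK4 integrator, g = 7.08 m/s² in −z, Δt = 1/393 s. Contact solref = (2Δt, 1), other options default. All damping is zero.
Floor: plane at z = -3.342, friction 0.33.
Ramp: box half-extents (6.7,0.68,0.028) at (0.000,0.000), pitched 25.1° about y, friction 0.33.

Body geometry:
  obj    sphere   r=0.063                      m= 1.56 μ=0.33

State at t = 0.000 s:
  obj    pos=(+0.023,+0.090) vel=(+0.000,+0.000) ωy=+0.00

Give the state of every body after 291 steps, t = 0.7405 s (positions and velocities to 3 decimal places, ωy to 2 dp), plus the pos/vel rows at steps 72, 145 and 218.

State at t = 0.7405 s:
  obj    pos=(+0.556,-0.160) vel=(+1.439,-0.674) ωy=+25.21

Key-timestep trajectory:
   step    t(s)  obj.x    obj.z    obj.vx   obj.vz 
     72  0.1832   +0.056  +0.074  +0.356  -0.167
    145  0.3690   +0.155  +0.028  +0.717  -0.336
    218  0.5547   +0.322  -0.050  +1.078  -0.505


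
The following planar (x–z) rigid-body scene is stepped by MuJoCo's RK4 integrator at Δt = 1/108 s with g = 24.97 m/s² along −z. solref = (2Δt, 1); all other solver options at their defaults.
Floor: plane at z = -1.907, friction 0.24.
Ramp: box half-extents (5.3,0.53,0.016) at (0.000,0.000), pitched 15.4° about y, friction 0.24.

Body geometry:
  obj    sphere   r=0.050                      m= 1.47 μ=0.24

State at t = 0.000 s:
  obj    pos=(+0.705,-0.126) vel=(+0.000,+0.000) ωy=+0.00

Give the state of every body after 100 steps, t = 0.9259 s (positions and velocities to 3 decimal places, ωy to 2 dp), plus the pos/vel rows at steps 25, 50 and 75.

State at t = 0.9259 s:
  obj    pos=(+2.663,-0.665) vel=(+4.228,-1.165) ωy=+87.69

Key-timestep trajectory:
   step    t(s)  obj.x    obj.z    obj.vx   obj.vz 
     25  0.2315   +0.827  -0.159  +1.057  -0.291
     50  0.4630   +1.195  -0.261  +2.114  -0.582
     75  0.6944   +1.806  -0.429  +3.171  -0.873


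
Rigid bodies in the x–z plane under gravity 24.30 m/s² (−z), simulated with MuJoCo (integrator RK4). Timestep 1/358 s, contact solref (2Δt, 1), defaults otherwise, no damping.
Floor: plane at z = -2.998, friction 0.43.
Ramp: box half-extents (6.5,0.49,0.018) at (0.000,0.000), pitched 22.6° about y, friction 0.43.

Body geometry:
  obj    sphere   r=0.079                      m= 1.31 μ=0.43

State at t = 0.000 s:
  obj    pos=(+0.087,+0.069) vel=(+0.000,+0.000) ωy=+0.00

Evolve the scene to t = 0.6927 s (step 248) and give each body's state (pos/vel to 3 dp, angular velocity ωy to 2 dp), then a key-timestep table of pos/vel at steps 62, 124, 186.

State at t = 0.6927 s:
  obj    pos=(+1.565,-0.546) vel=(+4.266,-1.776) ωy=+58.48

Key-timestep trajectory:
   step    t(s)  obj.x    obj.z    obj.vx   obj.vz 
     62  0.1732   +0.179  +0.030  +1.067  -0.444
    124  0.3464   +0.456  -0.085  +2.133  -0.888
    186  0.5196   +0.918  -0.277  +3.200  -1.332


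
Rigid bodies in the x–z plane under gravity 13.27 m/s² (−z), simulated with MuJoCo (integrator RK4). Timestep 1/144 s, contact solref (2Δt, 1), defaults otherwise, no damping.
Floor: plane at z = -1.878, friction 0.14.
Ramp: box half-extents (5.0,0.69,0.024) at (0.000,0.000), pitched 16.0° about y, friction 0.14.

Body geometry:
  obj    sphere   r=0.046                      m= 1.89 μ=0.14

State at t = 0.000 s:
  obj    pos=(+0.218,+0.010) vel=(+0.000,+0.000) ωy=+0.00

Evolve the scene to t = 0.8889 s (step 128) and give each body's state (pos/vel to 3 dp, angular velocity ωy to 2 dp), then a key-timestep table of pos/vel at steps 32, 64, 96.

State at t = 0.8889 s:
  obj    pos=(+1.210,-0.274) vel=(+2.233,-0.640) ωy=+50.47

Key-timestep trajectory:
   step    t(s)  obj.x    obj.z    obj.vx   obj.vz 
     32  0.2222   +0.280  -0.008  +0.558  -0.160
     64  0.4444   +0.466  -0.061  +1.116  -0.320
     96  0.6667   +0.776  -0.150  +1.674  -0.480


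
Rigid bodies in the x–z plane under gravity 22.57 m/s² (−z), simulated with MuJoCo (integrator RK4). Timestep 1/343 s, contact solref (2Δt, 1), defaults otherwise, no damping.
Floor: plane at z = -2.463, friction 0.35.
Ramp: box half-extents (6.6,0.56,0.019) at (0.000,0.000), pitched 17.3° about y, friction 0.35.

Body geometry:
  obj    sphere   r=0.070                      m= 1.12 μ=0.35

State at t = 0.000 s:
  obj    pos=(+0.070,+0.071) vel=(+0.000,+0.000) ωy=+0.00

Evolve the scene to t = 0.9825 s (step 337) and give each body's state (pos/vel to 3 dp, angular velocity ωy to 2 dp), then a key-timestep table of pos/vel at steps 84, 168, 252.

State at t = 0.9825 s:
  obj    pos=(+2.279,-0.617) vel=(+4.497,-1.401) ωy=+67.28

Key-timestep trajectory:
   step    t(s)  obj.x    obj.z    obj.vx   obj.vz 
     84  0.2449   +0.207  +0.029  +1.121  -0.349
    168  0.4898   +0.619  -0.100  +2.242  -0.698
    252  0.7347   +1.306  -0.313  +3.363  -1.047


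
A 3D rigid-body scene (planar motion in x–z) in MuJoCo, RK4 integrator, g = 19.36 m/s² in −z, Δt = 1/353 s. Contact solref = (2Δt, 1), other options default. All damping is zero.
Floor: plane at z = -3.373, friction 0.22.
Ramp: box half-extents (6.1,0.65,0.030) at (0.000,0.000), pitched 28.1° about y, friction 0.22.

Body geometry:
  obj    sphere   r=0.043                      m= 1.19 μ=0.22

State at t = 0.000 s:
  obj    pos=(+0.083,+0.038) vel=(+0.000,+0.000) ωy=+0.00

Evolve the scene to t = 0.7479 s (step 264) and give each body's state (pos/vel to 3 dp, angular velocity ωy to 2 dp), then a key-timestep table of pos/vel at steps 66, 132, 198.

State at t = 0.7479 s:
  obj    pos=(+1.690,-0.820) vel=(+4.297,-2.295) ωy=+113.26

Key-timestep trajectory:
   step    t(s)  obj.x    obj.z    obj.vx   obj.vz 
     66  0.1870   +0.184  -0.015  +1.074  -0.574
    132  0.3739   +0.485  -0.176  +2.149  -1.147
    198  0.5609   +0.987  -0.444  +3.223  -1.721


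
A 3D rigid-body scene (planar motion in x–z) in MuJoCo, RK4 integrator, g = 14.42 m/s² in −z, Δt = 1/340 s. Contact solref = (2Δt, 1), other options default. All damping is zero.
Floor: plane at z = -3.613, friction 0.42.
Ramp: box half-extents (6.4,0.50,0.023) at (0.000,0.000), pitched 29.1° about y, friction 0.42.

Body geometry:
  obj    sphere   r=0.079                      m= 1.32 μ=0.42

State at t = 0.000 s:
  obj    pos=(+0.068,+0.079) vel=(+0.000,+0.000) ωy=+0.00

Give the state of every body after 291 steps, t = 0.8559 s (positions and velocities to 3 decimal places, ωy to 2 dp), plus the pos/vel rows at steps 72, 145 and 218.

State at t = 0.8559 s:
  obj    pos=(+1.671,-0.813) vel=(+3.746,-2.085) ωy=+54.26

Key-timestep trajectory:
   step    t(s)  obj.x    obj.z    obj.vx   obj.vz 
     72  0.2118   +0.166  +0.024  +0.927  -0.516
    145  0.4265   +0.466  -0.143  +1.867  -1.039
    218  0.6412   +0.968  -0.422  +2.807  -1.562


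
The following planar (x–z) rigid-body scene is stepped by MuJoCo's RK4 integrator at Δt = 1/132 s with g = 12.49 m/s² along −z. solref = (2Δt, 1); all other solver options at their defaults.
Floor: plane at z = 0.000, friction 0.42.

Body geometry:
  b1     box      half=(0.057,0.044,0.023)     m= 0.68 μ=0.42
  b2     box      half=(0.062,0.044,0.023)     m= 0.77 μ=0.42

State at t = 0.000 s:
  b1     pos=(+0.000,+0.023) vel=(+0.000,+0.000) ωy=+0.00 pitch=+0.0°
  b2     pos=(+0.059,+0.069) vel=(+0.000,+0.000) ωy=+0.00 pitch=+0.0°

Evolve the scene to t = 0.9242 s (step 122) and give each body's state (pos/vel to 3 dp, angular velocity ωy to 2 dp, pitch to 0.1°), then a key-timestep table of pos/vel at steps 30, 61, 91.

State at t = 0.9242 s:
  b1     pos=(-0.001,+0.023) vel=(-0.001,+0.000) ωy=+0.00 pitch=+0.0°
  b2     pos=(+0.075,+0.060) vel=(+0.000,-0.001) ωy=-0.03 pitch=+44.2°

Key-timestep trajectory:
   step    t(s)  b1.x    b1.z    b1.vx   b1.vz   b2.x    b2.z    b2.vx   b2.vz 
     30  0.2273   +0.000  +0.023  +0.000  +0.000   +0.072  +0.064  +0.158  -0.110
     61  0.4621   +0.000  +0.023  +0.000  +0.002   +0.075  +0.060  +0.003  +0.001
     91  0.6894   +0.000  +0.023  -0.001  +0.000   +0.075  +0.060  +0.000  -0.001


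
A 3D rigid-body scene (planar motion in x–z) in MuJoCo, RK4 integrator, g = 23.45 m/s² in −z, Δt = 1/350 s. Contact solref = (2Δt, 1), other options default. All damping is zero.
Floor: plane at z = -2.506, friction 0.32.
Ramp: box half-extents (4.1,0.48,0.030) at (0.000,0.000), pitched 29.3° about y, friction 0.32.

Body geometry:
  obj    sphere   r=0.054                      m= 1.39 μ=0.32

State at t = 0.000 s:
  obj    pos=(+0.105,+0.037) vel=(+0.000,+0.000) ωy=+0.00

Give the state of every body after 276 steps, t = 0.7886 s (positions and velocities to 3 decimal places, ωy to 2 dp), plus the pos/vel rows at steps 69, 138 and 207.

State at t = 0.7886 s:
  obj    pos=(+2.328,-1.210) vel=(+5.637,-3.163) ωy=+119.69

Key-timestep trajectory:
   step    t(s)  obj.x    obj.z    obj.vx   obj.vz 
     69  0.1971   +0.244  -0.041  +1.409  -0.791
    138  0.3943   +0.661  -0.275  +2.819  -1.582
    207  0.5914   +1.355  -0.664  +4.228  -2.373


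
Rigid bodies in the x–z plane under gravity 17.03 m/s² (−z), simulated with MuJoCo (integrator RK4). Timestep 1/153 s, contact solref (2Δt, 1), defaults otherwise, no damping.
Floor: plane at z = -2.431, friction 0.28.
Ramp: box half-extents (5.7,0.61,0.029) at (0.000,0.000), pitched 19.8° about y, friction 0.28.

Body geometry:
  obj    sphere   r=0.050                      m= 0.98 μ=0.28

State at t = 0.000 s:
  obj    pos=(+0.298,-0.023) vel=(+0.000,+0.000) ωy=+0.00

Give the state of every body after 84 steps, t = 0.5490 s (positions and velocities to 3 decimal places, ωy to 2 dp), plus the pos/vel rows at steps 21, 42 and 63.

State at t = 0.5490 s:
  obj    pos=(+0.882,-0.234) vel=(+2.129,-0.766) ωy=+45.23

Key-timestep trajectory:
   step    t(s)  obj.x    obj.z    obj.vx   obj.vz 
     21  0.1373   +0.335  -0.036  +0.532  -0.192
     42  0.2745   +0.444  -0.076  +1.064  -0.383
     63  0.4118   +0.627  -0.142  +1.596  -0.575


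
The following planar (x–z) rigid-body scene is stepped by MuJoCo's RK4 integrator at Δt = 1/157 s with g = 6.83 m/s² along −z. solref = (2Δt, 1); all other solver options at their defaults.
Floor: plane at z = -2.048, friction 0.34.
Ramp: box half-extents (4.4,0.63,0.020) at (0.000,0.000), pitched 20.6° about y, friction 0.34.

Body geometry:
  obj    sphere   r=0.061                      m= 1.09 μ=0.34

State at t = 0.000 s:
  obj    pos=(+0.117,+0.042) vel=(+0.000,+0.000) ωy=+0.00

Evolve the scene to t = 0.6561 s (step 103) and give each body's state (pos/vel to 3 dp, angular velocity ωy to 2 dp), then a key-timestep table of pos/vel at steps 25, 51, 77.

State at t = 0.6561 s:
  obj    pos=(+0.463,-0.088) vel=(+1.054,-0.396) ωy=+18.45

Key-timestep trajectory:
   step    t(s)  obj.x    obj.z    obj.vx   obj.vz 
     25  0.1592   +0.138  +0.035  +0.256  -0.096
     51  0.3248   +0.202  +0.011  +0.522  -0.196
     77  0.4904   +0.310  -0.030  +0.788  -0.296


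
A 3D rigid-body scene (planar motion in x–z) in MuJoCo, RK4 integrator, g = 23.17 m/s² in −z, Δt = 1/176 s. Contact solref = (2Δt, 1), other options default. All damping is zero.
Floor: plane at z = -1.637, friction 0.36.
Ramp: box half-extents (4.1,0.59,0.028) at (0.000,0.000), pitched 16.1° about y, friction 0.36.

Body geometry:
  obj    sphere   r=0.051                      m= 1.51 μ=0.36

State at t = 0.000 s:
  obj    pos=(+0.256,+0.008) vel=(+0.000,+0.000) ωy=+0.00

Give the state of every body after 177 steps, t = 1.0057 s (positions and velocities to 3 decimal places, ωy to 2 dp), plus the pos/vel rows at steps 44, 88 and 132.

State at t = 1.0057 s:
  obj    pos=(+2.486,-0.635) vel=(+4.434,-1.280) ωy=+90.49

Key-timestep trajectory:
   step    t(s)  obj.x    obj.z    obj.vx   obj.vz 
     44  0.2500   +0.394  -0.031  +1.102  -0.318
     88  0.5000   +0.807  -0.151  +2.205  -0.636
    132  0.7500   +1.496  -0.350  +3.307  -0.955


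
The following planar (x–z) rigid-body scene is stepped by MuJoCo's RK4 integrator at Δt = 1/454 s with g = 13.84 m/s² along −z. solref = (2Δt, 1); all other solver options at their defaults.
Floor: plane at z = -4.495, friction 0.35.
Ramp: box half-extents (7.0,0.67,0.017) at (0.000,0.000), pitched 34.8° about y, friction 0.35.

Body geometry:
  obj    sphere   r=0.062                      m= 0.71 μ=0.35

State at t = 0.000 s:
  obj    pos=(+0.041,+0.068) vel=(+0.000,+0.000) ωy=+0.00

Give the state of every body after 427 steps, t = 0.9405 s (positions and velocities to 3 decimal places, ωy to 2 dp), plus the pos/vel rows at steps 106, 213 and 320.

State at t = 0.9405 s:
  obj    pos=(+2.090,-1.356) vel=(+4.357,-3.029) ωy=+85.58

Key-timestep trajectory:
   step    t(s)  obj.x    obj.z    obj.vx   obj.vz 
    106  0.2335   +0.167  -0.020  +1.082  -0.752
    213  0.4692   +0.551  -0.287  +2.174  -1.511
    320  0.7048   +1.192  -0.732  +3.266  -2.270


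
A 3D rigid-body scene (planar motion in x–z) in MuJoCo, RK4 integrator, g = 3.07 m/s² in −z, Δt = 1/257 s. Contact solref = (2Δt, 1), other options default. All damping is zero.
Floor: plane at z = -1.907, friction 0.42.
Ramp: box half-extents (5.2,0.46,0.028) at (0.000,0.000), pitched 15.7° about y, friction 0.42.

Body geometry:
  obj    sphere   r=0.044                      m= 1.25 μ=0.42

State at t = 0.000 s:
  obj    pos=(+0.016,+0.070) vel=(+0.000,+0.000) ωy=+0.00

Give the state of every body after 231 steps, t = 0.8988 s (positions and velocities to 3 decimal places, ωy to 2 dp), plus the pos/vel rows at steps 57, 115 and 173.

State at t = 0.8988 s:
  obj    pos=(+0.247,+0.005) vel=(+0.513,-0.144) ωy=+12.12

Key-timestep trajectory:
   step    t(s)  obj.x    obj.z    obj.vx   obj.vz 
     57  0.2218   +0.030  +0.066  +0.127  -0.036
    115  0.4475   +0.073  +0.054  +0.256  -0.072
    173  0.6732   +0.146  +0.034  +0.385  -0.108


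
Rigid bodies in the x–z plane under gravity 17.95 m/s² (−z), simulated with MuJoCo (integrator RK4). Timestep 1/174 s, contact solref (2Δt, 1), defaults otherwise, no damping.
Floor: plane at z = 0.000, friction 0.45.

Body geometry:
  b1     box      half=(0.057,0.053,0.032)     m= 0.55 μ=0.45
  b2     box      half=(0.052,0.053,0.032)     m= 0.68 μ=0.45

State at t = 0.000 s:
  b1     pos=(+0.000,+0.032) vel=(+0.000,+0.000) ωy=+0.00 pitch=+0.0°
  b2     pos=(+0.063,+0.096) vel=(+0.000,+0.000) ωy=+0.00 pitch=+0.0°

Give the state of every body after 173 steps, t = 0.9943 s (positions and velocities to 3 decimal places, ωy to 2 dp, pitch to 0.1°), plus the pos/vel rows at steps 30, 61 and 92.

State at t = 0.9943 s:
  b1     pos=(+0.000,+0.032) vel=(+0.000,+0.000) ωy=+0.00 pitch=+0.0°
  b2     pos=(+0.201,+0.032) vel=(+0.000,+0.000) ωy=+0.00 pitch=+180.0°

Key-timestep trajectory:
   step    t(s)  b1.x    b1.z    b1.vx   b1.vz   b2.x    b2.z    b2.vx   b2.vz 
     30  0.1724   +0.000  +0.032  +0.000  +0.000   +0.092  +0.067  +0.326  -0.825
     61  0.3506   +0.000  +0.032  +0.000  +0.000   +0.143  +0.061  +0.086  +0.010
     92  0.5287   +0.000  +0.032  +0.000  +0.000   +0.166  +0.058  +0.301  -0.096


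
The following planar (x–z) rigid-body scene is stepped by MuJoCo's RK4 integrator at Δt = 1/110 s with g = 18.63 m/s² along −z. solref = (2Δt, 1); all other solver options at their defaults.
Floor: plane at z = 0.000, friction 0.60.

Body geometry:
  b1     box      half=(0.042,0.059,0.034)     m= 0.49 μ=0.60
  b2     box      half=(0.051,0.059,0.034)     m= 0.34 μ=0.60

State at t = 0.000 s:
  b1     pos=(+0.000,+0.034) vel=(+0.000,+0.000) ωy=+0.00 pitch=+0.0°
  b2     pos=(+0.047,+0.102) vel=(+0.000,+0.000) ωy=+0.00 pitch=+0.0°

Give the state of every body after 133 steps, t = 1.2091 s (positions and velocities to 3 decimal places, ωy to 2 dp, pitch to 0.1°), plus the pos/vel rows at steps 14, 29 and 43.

State at t = 1.2091 s:
  b1     pos=(+0.000,+0.034) vel=(+0.000,+0.000) ωy=+0.00 pitch=+0.0°
  b2     pos=(+0.094,+0.051) vel=(+0.000,+0.000) ωy=+0.00 pitch=+90.0°

Key-timestep trajectory:
   step    t(s)  b1.x    b1.z    b1.vx   b1.vz   b2.x    b2.z    b2.vx   b2.vz 
     14  0.1273   +0.000  +0.034  -0.001  +0.001   +0.061  +0.096  +0.263  -0.167
     29  0.2636   +0.000  +0.034  +0.000  +0.000   +0.103  +0.054  +0.046  +0.108
     43  0.3909   +0.000  +0.034  +0.000  +0.000   +0.093  +0.051  +0.171  -0.072


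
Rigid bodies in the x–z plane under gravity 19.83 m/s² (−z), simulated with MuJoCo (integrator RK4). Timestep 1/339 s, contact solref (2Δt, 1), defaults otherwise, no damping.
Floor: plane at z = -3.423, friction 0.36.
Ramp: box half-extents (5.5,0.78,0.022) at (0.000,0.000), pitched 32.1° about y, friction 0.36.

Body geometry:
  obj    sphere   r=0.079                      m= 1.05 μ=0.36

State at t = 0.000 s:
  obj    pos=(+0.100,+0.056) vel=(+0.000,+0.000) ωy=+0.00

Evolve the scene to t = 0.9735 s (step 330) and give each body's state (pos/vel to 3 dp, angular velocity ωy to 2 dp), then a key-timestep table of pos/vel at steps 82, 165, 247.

State at t = 0.9735 s:
  obj    pos=(+3.121,-1.839) vel=(+6.207,-3.894) ωy=+92.74

Key-timestep trajectory:
   step    t(s)  obj.x    obj.z    obj.vx   obj.vz 
     82  0.2419   +0.287  -0.061  +1.542  -0.968
    165  0.4867   +0.856  -0.417  +3.104  -1.947
    247  0.7286   +1.793  -1.005  +4.646  -2.914


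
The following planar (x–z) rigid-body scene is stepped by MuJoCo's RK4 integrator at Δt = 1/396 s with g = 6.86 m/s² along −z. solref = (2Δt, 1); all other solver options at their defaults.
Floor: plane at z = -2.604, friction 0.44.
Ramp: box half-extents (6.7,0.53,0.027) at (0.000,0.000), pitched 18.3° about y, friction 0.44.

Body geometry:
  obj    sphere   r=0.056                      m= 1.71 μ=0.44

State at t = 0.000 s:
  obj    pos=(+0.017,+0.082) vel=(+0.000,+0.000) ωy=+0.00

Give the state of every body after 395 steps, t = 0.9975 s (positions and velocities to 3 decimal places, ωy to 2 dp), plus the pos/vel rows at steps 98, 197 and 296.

State at t = 0.9975 s:
  obj    pos=(+0.744,-0.159) vel=(+1.457,-0.482) ωy=+27.40

Key-timestep trajectory:
   step    t(s)  obj.x    obj.z    obj.vx   obj.vz 
     98  0.2475   +0.062  +0.067  +0.362  -0.120
    197  0.4975   +0.198  +0.022  +0.727  -0.240
    296  0.7475   +0.425  -0.053  +1.092  -0.361
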